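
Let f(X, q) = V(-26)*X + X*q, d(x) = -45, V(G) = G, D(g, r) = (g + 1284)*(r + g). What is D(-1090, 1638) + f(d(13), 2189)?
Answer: 8977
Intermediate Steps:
D(g, r) = (1284 + g)*(g + r)
f(X, q) = -26*X + X*q
D(-1090, 1638) + f(d(13), 2189) = ((-1090)² + 1284*(-1090) + 1284*1638 - 1090*1638) - 45*(-26 + 2189) = (1188100 - 1399560 + 2103192 - 1785420) - 45*2163 = 106312 - 97335 = 8977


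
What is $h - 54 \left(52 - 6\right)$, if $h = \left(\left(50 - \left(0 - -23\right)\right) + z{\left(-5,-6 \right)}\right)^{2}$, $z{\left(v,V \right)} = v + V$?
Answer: $-2228$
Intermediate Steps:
$z{\left(v,V \right)} = V + v$
$h = 256$ ($h = \left(\left(50 - \left(0 - -23\right)\right) - 11\right)^{2} = \left(\left(50 - \left(0 + 23\right)\right) - 11\right)^{2} = \left(\left(50 - 23\right) - 11\right)^{2} = \left(27 - 11\right)^{2} = 16^{2} = 256$)
$h - 54 \left(52 - 6\right) = 256 - 54 \left(52 - 6\right) = 256 - 54 \cdot 46 = 256 - 2484 = -2228$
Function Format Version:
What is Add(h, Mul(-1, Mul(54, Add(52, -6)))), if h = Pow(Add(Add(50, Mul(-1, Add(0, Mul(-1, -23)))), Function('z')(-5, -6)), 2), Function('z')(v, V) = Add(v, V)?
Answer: -2228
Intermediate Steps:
Function('z')(v, V) = Add(V, v)
h = 256 (h = Pow(Add(Add(50, Mul(-1, Add(0, Mul(-1, -23)))), Add(-6, -5)), 2) = Pow(Add(Add(50, Mul(-1, Add(0, 23))), -11), 2) = Pow(Add(Add(50, Mul(-1, 23)), -11), 2) = Pow(Add(Add(50, -23), -11), 2) = Pow(Add(27, -11), 2) = Pow(16, 2) = 256)
Add(h, Mul(-1, Mul(54, Add(52, -6)))) = Add(256, Mul(-1, Mul(54, Add(52, -6)))) = Add(256, Mul(-1, Mul(54, 46))) = Add(256, Mul(-1, 2484)) = Add(256, -2484) = -2228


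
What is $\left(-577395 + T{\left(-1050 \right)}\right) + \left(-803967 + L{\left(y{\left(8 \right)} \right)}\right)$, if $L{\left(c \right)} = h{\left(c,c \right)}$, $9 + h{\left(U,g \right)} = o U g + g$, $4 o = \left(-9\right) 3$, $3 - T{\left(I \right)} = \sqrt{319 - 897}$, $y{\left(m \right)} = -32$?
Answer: $-1388312 - 17 i \sqrt{2} \approx -1.3883 \cdot 10^{6} - 24.042 i$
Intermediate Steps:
$T{\left(I \right)} = 3 - 17 i \sqrt{2}$ ($T{\left(I \right)} = 3 - \sqrt{319 - 897} = 3 - \sqrt{-578} = 3 - 17 i \sqrt{2}$)
$o = - \frac{27}{4}$ ($o = \frac{\left(-9\right) 3}{4} = \frac{1}{4} \left(-27\right) = - \frac{27}{4} \approx -6.75$)
$h{\left(U,g \right)} = -9 + g - \frac{27 U g}{4}$ ($h{\left(U,g \right)} = -9 + \left(- \frac{27 U}{4} g + g\right) = -9 - \left(- g + \frac{27 U g}{4}\right) = -9 + g - \frac{27 U g}{4}$)
$L{\left(c \right)} = -9 + c - \frac{27 c^{2}}{4}$ ($L{\left(c \right)} = -9 + c - \frac{27 c c}{4} = -9 + c - \frac{27 c^{2}}{4}$)
$\left(-577395 + T{\left(-1050 \right)}\right) + \left(-803967 + L{\left(y{\left(8 \right)} \right)}\right) = \left(-577395 + \left(3 - 17 i \sqrt{2}\right)\right) - 810920 = \left(-577392 - 17 i \sqrt{2}\right) - 810920 = -1388312 - 17 i \sqrt{2}$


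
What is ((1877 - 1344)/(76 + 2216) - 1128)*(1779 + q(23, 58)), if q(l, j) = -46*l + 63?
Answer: -506629228/573 ≈ -8.8417e+5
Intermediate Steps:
q(l, j) = 63 - 46*l
((1877 - 1344)/(76 + 2216) - 1128)*(1779 + q(23, 58)) = ((1877 - 1344)/(76 + 2216) - 1128)*(1779 + (63 - 46*23)) = (533/2292 - 1128)*(1779 + (63 - 1058)) = (533*(1/2292) - 1128)*(1779 - 995) = (533/2292 - 1128)*784 = -2584843/2292*784 = -506629228/573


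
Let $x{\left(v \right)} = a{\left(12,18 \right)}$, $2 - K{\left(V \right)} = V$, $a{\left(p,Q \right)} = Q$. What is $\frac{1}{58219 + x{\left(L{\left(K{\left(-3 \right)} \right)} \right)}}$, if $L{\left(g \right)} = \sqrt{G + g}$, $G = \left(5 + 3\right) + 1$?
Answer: $\frac{1}{58237} \approx 1.7171 \cdot 10^{-5}$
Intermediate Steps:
$K{\left(V \right)} = 2 - V$
$G = 9$ ($G = 8 + 1 = 9$)
$L{\left(g \right)} = \sqrt{9 + g}$
$x{\left(v \right)} = 18$
$\frac{1}{58219 + x{\left(L{\left(K{\left(-3 \right)} \right)} \right)}} = \frac{1}{58219 + 18} = \frac{1}{58237}$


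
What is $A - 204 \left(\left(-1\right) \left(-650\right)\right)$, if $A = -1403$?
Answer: $-134003$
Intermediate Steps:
$A - 204 \left(\left(-1\right) \left(-650\right)\right) = -1403 - 204 \left(\left(-1\right) \left(-650\right)\right) = -1403 - 132600 = -134003$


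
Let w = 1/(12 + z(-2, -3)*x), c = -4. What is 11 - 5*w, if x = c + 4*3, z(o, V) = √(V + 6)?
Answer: 49/4 - 5*√3/6 ≈ 10.807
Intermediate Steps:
z(o, V) = √(6 + V)
x = 8 (x = -4 + 4*3 = -4 + 12 = 8)
w = 1/(12 + 8*√3) (w = 1/(12 + √(6 - 3)*8) = 1/(12 + √3*8) = 1/(12 + 8*√3) ≈ 0.038675)
11 - 5*w = 11 - 5*(-¼ + √3/6) = 11 + (5/4 - 5*√3/6) = 49/4 - 5*√3/6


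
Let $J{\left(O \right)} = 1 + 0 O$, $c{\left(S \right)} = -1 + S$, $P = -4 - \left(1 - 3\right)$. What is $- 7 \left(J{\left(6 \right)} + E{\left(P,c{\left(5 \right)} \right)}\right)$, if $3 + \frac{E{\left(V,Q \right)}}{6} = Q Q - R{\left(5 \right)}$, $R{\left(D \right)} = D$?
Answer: $-343$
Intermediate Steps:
$P = -2$ ($P = -4 - -2 = -4 + 2 = -2$)
$J{\left(O \right)} = 1$ ($J{\left(O \right)} = 1 + 0 = 1$)
$E{\left(V,Q \right)} = -48 + 6 Q^{2}$ ($E{\left(V,Q \right)} = -18 + 6 \left(Q Q - 5\right) = -18 + 6 \left(Q^{2} - 5\right) = -18 + 6 \left(-5 + Q^{2}\right) = -18 + \left(-30 + 6 Q^{2}\right) = -48 + 6 Q^{2}$)
$- 7 \left(J{\left(6 \right)} + E{\left(P,c{\left(5 \right)} \right)}\right) = - 7 \left(1 - \left(48 - 6 \left(-1 + 5\right)^{2}\right)\right) = - 7 \left(1 - \left(48 - 6 \cdot 4^{2}\right)\right) = - 7 \left(1 + \left(-48 + 6 \cdot 16\right)\right) = - 7 \left(1 + \left(-48 + 96\right)\right) = - 7 \left(1 + 48\right) = \left(-7\right) 49 = -343$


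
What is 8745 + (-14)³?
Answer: 6001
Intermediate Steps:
8745 + (-14)³ = 8745 - 2744 = 6001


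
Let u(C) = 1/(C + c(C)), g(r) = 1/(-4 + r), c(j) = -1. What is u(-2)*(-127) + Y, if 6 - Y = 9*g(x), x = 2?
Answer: 317/6 ≈ 52.833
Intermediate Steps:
u(C) = 1/(-1 + C) (u(C) = 1/(C - 1) = 1/(-1 + C))
Y = 21/2 (Y = 6 - 9/(-4 + 2) = 6 - 9/(-2) = 6 - 9*(-1)/2 = 6 - 1*(-9/2) = 6 + 9/2 = 21/2 ≈ 10.500)
u(-2)*(-127) + Y = -127/(-1 - 2) + 21/2 = -127/(-3) + 21/2 = -⅓*(-127) + 21/2 = 127/3 + 21/2 = 317/6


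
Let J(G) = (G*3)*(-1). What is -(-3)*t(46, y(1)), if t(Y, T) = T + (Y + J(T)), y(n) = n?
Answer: 132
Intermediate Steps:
J(G) = -3*G (J(G) = (3*G)*(-1) = -3*G)
t(Y, T) = Y - 2*T (t(Y, T) = T + (Y - 3*T) = Y - 2*T)
-(-3)*t(46, y(1)) = -(-3)*(46 - 2*1) = -(-3)*(46 - 2) = -(-3)*44 = -1*(-132) = 132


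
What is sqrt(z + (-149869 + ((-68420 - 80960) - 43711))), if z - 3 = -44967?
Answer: 2*I*sqrt(96981) ≈ 622.84*I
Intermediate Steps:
z = -44964 (z = 3 - 44967 = -44964)
sqrt(z + (-149869 + ((-68420 - 80960) - 43711))) = sqrt(-44964 + (-149869 + ((-68420 - 80960) - 43711))) = sqrt(-44964 + (-149869 + (-149380 - 43711))) = sqrt(-44964 + (-149869 - 193091)) = sqrt(-44964 - 342960) = sqrt(-387924) = 2*I*sqrt(96981)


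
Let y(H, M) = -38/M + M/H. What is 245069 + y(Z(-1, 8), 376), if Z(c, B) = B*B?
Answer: 92148115/376 ≈ 2.4507e+5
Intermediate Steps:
Z(c, B) = B²
245069 + y(Z(-1, 8), 376) = 245069 + (-38/376 + 376/(8²)) = 245069 + (-38*1/376 + 376/64) = 245069 + (-19/188 + 376*(1/64)) = 245069 + (-19/188 + 47/8) = 245069 + 2171/376 = 92148115/376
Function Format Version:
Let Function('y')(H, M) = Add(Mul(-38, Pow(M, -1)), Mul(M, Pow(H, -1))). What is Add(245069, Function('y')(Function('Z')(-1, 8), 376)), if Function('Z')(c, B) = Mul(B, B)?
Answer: Rational(92148115, 376) ≈ 2.4507e+5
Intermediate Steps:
Function('Z')(c, B) = Pow(B, 2)
Add(245069, Function('y')(Function('Z')(-1, 8), 376)) = Add(245069, Add(Mul(-38, Pow(376, -1)), Mul(376, Pow(Pow(8, 2), -1)))) = Add(245069, Add(Mul(-38, Rational(1, 376)), Mul(376, Pow(64, -1)))) = Add(245069, Add(Rational(-19, 188), Mul(376, Rational(1, 64)))) = Add(245069, Add(Rational(-19, 188), Rational(47, 8))) = Add(245069, Rational(2171, 376)) = Rational(92148115, 376)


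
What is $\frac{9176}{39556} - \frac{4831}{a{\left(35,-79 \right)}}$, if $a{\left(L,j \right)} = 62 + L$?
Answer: $- \frac{1533911}{30943} \approx -49.572$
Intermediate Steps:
$\frac{9176}{39556} - \frac{4831}{a{\left(35,-79 \right)}} = \frac{9176}{39556} - \frac{4831}{62 + 35} = 9176 \cdot \frac{1}{39556} - \frac{4831}{97} = \frac{74}{319} - \frac{4831}{97} = - \frac{1533911}{30943}$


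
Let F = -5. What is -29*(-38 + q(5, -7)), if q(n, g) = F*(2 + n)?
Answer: 2117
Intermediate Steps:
q(n, g) = -10 - 5*n (q(n, g) = -5*(2 + n) = -10 - 5*n)
-29*(-38 + q(5, -7)) = -29*(-38 + (-10 - 5*5)) = -29*(-38 + (-10 - 25)) = -29*(-38 - 35) = -29*(-73) = 2117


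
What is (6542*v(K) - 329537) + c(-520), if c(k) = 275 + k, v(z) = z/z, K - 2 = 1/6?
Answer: -323240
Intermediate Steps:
K = 13/6 (K = 2 + 1/6 = 13/6 ≈ 2.1667)
v(z) = 1
(6542*v(K) - 329537) + c(-520) = (6542*1 - 329537) + (275 - 520) = (6542 - 329537) - 245 = -322995 - 245 = -323240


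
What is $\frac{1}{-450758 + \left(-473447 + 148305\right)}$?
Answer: $- \frac{1}{775900} \approx -1.2888 \cdot 10^{-6}$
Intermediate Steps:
$\frac{1}{-450758 + \left(-473447 + 148305\right)} = \frac{1}{-450758 - 325142} = \frac{1}{-775900} = - \frac{1}{775900}$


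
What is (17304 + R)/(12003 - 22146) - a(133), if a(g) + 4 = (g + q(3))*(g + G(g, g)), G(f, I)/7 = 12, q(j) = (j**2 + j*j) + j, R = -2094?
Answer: -37659268/1127 ≈ -33416.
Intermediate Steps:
q(j) = j + 2*j**2 (q(j) = (j**2 + j**2) + j = 2*j**2 + j = j + 2*j**2)
G(f, I) = 84 (G(f, I) = 7*12 = 84)
a(g) = -4 + (21 + g)*(84 + g) (a(g) = -4 + (g + 3*(1 + 2*3))*(g + 84) = -4 + (g + 3*(1 + 6))*(84 + g) = -4 + (g + 3*7)*(84 + g) = -4 + (g + 21)*(84 + g) = -4 + (21 + g)*(84 + g))
(17304 + R)/(12003 - 22146) - a(133) = (17304 - 2094)/(12003 - 22146) - (1760 + 133**2 + 105*133) = 15210/(-10143) - (1760 + 17689 + 13965) = 15210*(-1/10143) - 1*33414 = -1690/1127 - 33414 = -37659268/1127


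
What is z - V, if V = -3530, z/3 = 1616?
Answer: 8378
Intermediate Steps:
z = 4848 (z = 3*1616 = 4848)
z - V = 4848 - 1*(-3530) = 4848 + 3530 = 8378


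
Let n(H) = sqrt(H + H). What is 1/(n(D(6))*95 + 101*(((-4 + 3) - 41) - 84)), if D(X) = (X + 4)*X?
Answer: -2121/26811346 - 95*sqrt(30)/80434038 ≈ -8.5577e-5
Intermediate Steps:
D(X) = X*(4 + X) (D(X) = (4 + X)*X = X*(4 + X))
n(H) = sqrt(2)*sqrt(H) (n(H) = sqrt(2*H) = sqrt(2)*sqrt(H))
1/(n(D(6))*95 + 101*(((-4 + 3) - 41) - 84)) = 1/((sqrt(2)*sqrt(6*(4 + 6)))*95 + 101*(((-4 + 3) - 41) - 84)) = 1/((sqrt(2)*sqrt(6*10))*95 + 101*((-1 - 41) - 84)) = 1/((sqrt(2)*sqrt(60))*95 + 101*(-42 - 84)) = 1/((sqrt(2)*(2*sqrt(15)))*95 + 101*(-126)) = 1/((2*sqrt(30))*95 - 12726) = 1/(190*sqrt(30) - 12726) = 1/(-12726 + 190*sqrt(30))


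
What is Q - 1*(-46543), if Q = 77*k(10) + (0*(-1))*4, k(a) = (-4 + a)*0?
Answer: 46543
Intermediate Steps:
k(a) = 0
Q = 0 (Q = 77*0 + (0*(-1))*4 = 0 + 0*4 = 0 + 0 = 0)
Q - 1*(-46543) = 0 - 1*(-46543) = 0 + 46543 = 46543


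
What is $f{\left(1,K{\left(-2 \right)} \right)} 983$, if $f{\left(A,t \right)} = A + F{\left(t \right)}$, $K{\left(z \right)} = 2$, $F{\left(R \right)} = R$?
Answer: $2949$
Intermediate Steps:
$f{\left(A,t \right)} = A + t$
$f{\left(1,K{\left(-2 \right)} \right)} 983 = \left(1 + 2\right) 983 = 3 \cdot 983 = 2949$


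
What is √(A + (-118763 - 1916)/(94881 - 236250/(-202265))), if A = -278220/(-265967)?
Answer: I*√168153540137549795320401/862935516807 ≈ 0.4752*I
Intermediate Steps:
A = 278220/265967 (A = -278220*(-1/265967) = 278220/265967 ≈ 1.0461)
√(A + (-118763 - 1916)/(94881 - 236250/(-202265))) = √(278220/265967 + (-118763 - 1916)/(94881 - 236250/(-202265))) = √(278220/265967 - 120679/(94881 - 236250*(-1/202265))) = √(278220/265967 - 120679/(94881 + 6750/5779)) = √(278220/265967 - 120679/548324049/5779) = √(278220/265967 - 120679*5779/548324049) = √(278220/265967 - 53646457/42178773) = √(-194862231143/862935516807) = I*√168153540137549795320401/862935516807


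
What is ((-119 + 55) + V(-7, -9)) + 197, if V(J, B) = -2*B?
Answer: 151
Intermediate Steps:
((-119 + 55) + V(-7, -9)) + 197 = ((-119 + 55) - 2*(-9)) + 197 = (-64 + 18) + 197 = -46 + 197 = 151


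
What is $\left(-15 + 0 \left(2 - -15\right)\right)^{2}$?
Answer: $225$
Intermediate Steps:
$\left(-15 + 0 \left(2 - -15\right)\right)^{2} = \left(-15 + 0 \left(2 + 15\right)\right)^{2} = \left(-15 + 0 \cdot 17\right)^{2} = \left(-15 + 0\right)^{2} = \left(-15\right)^{2} = 225$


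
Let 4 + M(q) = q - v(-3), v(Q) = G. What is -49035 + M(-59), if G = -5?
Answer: -49093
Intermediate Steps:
v(Q) = -5
M(q) = 1 + q (M(q) = -4 + (q - 1*(-5)) = -4 + (q + 5) = -4 + (5 + q) = 1 + q)
-49035 + M(-59) = -49035 + (1 - 59) = -49035 - 58 = -49093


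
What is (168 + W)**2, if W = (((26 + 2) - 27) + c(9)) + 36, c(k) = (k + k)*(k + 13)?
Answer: 361201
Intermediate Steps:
c(k) = 2*k*(13 + k) (c(k) = (2*k)*(13 + k) = 2*k*(13 + k))
W = 433 (W = (((26 + 2) - 27) + 2*9*(13 + 9)) + 36 = ((28 - 27) + 2*9*22) + 36 = (1 + 396) + 36 = 397 + 36 = 433)
(168 + W)**2 = (168 + 433)**2 = 601**2 = 361201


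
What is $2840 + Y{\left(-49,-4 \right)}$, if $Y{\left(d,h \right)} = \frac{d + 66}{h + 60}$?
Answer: $\frac{159057}{56} \approx 2840.3$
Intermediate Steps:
$Y{\left(d,h \right)} = \frac{66 + d}{60 + h}$
$2840 + Y{\left(-49,-4 \right)} = 2840 + \frac{66 - 49}{60 - 4} = 2840 + \frac{1}{56} \cdot 17 = 2840 + \frac{17}{56} = \frac{159057}{56}$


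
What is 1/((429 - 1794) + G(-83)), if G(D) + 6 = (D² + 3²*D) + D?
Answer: 1/4688 ≈ 0.00021331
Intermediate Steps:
G(D) = -6 + D² + 10*D (G(D) = -6 + ((D² + 3²*D) + D) = -6 + ((D² + 9*D) + D) = -6 + (D² + 10*D) = -6 + D² + 10*D)
1/((429 - 1794) + G(-83)) = 1/((429 - 1794) + (-6 + (-83)² + 10*(-83))) = 1/(-1365 + (-6 + 6889 - 830)) = 1/(-1365 + 6053) = 1/4688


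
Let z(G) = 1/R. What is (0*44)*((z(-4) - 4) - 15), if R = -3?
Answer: 0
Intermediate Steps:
z(G) = -⅓ (z(G) = 1/(-3) = -⅓)
(0*44)*((z(-4) - 4) - 15) = (0*44)*((-⅓ - 4) - 15) = 0*(-13/3 - 15) = 0*(-58/3) = 0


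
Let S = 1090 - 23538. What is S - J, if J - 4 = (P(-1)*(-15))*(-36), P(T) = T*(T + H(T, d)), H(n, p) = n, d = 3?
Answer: -23532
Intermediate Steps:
P(T) = 2*T² (P(T) = T*(T + T) = T*(2*T) = 2*T²)
J = 1084 (J = 4 + ((2*(-1)²)*(-15))*(-36) = 4 + ((2*1)*(-15))*(-36) = 4 + (2*(-15))*(-36) = 4 - 30*(-36) = 4 + 1080 = 1084)
S = -22448
S - J = -22448 - 1*1084 = -22448 - 1084 = -23532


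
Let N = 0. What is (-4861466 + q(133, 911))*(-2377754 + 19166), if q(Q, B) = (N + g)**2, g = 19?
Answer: 11465343919740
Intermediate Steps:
q(Q, B) = 361 (q(Q, B) = (0 + 19)**2 = 19**2 = 361)
(-4861466 + q(133, 911))*(-2377754 + 19166) = (-4861466 + 361)*(-2377754 + 19166) = -4861105*(-2358588) = 11465343919740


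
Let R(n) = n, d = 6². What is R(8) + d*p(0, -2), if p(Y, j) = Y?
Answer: 8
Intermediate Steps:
d = 36
R(8) + d*p(0, -2) = 8 + 36*0 = 8 + 0 = 8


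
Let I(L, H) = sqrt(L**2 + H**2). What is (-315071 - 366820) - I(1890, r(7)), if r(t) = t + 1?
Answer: -681891 - 2*sqrt(893041) ≈ -6.8378e+5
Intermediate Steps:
r(t) = 1 + t
I(L, H) = sqrt(H**2 + L**2)
(-315071 - 366820) - I(1890, r(7)) = (-315071 - 366820) - sqrt((1 + 7)**2 + 1890**2) = -681891 - sqrt(8**2 + 3572100) = -681891 - sqrt(64 + 3572100) = -681891 - sqrt(3572164) = -681891 - 2*sqrt(893041)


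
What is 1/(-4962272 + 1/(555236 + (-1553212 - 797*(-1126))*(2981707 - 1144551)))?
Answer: -1204787978004/5978485649185865089 ≈ -2.0152e-7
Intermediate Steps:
1/(-4962272 + 1/(555236 + (-1553212 - 797*(-1126))*(2981707 - 1144551))) = 1/(-4962272 + 1/(555236 + (-1553212 + 897422)*1837156)) = 1/(-4962272 + 1/(555236 - 655790*1837156)) = 1/(-4962272 + 1/(555236 - 1204788533240)) = 1/(-4962272 + 1/(-1204787978004)) = 1/(-4962272 - 1/1204787978004) = 1/(-5978485649185865089/1204787978004) = -1204787978004/5978485649185865089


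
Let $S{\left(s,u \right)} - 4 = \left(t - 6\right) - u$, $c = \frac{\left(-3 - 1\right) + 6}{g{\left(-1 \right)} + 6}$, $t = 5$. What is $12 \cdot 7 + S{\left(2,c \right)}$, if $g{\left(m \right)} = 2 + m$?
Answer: $\frac{607}{7} \approx 86.714$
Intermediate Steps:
$c = \frac{2}{7}$ ($c = \frac{\left(-3 - 1\right) + 6}{\left(2 - 1\right) + 6} = \frac{-4 + 6}{1 + 6} = \frac{2}{7} \approx 0.28571$)
$S{\left(s,u \right)} = 3 - u$ ($S{\left(s,u \right)} = 4 - \left(1 + u\right) = 3 - u$)
$12 \cdot 7 + S{\left(2,c \right)} = 12 \cdot 7 + \left(3 - \frac{2}{7}\right) = 84 + \left(3 - \frac{2}{7}\right) = 84 + \frac{19}{7} = \frac{607}{7}$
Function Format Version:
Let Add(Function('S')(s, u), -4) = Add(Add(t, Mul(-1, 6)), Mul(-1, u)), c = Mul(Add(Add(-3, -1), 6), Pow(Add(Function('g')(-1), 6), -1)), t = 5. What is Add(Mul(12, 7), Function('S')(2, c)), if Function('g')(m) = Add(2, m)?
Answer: Rational(607, 7) ≈ 86.714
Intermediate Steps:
c = Rational(2, 7) (c = Mul(Add(Add(-3, -1), 6), Pow(Add(Add(2, -1), 6), -1)) = Mul(Add(-4, 6), Pow(Add(1, 6), -1)) = Mul(2, Pow(7, -1)) = Mul(2, Rational(1, 7)) = Rational(2, 7) ≈ 0.28571)
Function('S')(s, u) = Add(3, Mul(-1, u)) (Function('S')(s, u) = Add(4, Add(Add(5, Mul(-1, 6)), Mul(-1, u))) = Add(4, Add(Add(5, -6), Mul(-1, u))) = Add(4, Add(-1, Mul(-1, u))) = Add(3, Mul(-1, u)))
Add(Mul(12, 7), Function('S')(2, c)) = Add(Mul(12, 7), Add(3, Mul(-1, Rational(2, 7)))) = Add(84, Add(3, Rational(-2, 7))) = Add(84, Rational(19, 7)) = Rational(607, 7)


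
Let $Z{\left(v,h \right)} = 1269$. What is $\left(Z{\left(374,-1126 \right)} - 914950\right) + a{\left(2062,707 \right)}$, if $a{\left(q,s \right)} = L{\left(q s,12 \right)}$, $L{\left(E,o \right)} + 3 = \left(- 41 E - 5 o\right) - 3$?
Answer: $-60684941$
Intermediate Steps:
$L{\left(E,o \right)} = -6 - 41 E - 5 o$ ($L{\left(E,o \right)} = -3 - \left(3 + 5 o + 41 E\right) = -6 - 41 E - 5 o$)
$a{\left(q,s \right)} = -66 - 41 q s$ ($a{\left(q,s \right)} = -6 - 41 q s - 60 = -66 - 41 q s$)
$\left(Z{\left(374,-1126 \right)} - 914950\right) + a{\left(2062,707 \right)} = \left(1269 - 914950\right) - \left(66 + 84542 \cdot 707\right) = -913681 - 59771260 = -60684941$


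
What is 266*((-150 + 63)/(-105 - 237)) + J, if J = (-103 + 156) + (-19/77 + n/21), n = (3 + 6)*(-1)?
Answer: 27718/231 ≈ 119.99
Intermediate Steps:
n = -9 (n = 9*(-1) = -9)
J = 4029/77 (J = (-103 + 156) + (-19/77 - 9/21) = 53 + (-19*1/77 - 9*1/21) = 53 + (-19/77 - 3/7) = 53 - 52/77 = 4029/77 ≈ 52.325)
266*((-150 + 63)/(-105 - 237)) + J = 266*((-150 + 63)/(-105 - 237)) + 4029/77 = 266*(-87/(-342)) + 4029/77 = 266*(-87*(-1/342)) + 4029/77 = 266*(29/114) + 4029/77 = 203/3 + 4029/77 = 27718/231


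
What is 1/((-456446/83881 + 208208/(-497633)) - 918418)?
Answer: -41741953673/38336806215736880 ≈ -1.0888e-6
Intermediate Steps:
1/((-456446/83881 + 208208/(-497633)) - 918418) = 1/((-456446*1/83881 + 208208*(-1/497633)) - 918418) = 1/((-456446/83881 - 208208/497633) - 918418) = 1/(-244607287566/41741953673 - 918418) = 1/(-38336806215736880/41741953673) = -41741953673/38336806215736880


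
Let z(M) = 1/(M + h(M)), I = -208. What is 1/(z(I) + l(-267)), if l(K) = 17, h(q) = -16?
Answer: 224/3807 ≈ 0.058839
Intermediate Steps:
z(M) = 1/(-16 + M) (z(M) = 1/(M - 16) = 1/(-16 + M))
1/(z(I) + l(-267)) = 1/(1/(-16 - 208) + 17) = 1/(1/(-224) + 17) = 1/(-1/224 + 17) = 1/(3807/224) = 224/3807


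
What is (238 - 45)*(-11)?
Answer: -2123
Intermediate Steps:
(238 - 45)*(-11) = 193*(-11) = -2123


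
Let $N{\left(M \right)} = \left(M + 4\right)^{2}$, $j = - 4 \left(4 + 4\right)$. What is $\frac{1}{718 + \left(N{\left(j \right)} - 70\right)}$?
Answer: $\frac{1}{1432} \approx 0.00069832$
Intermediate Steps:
$j = -32$ ($j = \left(-4\right) 8 = -32$)
$N{\left(M \right)} = \left(4 + M\right)^{2}$
$\frac{1}{718 + \left(N{\left(j \right)} - 70\right)} = \frac{1}{718 - \left(70 - \left(4 - 32\right)^{2}\right)} = \frac{1}{718 - \left(70 - \left(-28\right)^{2}\right)} = \frac{1}{718 + \left(784 - 70\right)} = \frac{1}{718 + 714} = \frac{1}{1432}$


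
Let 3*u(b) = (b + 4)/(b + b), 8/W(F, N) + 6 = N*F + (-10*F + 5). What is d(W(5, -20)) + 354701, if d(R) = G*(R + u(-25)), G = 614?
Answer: 1339197974/3775 ≈ 3.5475e+5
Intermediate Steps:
W(F, N) = 8/(-1 - 10*F + F*N) (W(F, N) = 8/(-6 + (N*F + (-10*F + 5))) = 8/(-6 + (F*N + (5 - 10*F))) = 8/(-6 + (5 - 10*F + F*N)) = 8/(-1 - 10*F + F*N))
u(b) = (4 + b)/(6*b) (u(b) = ((b + 4)/(b + b))/3 = ((4 + b)/((2*b)))/3 = ((4 + b)*(1/(2*b)))/3 = ((4 + b)/(2*b))/3 = (4 + b)/(6*b))
d(R) = 2149/25 + 614*R (d(R) = 614*(R + (⅙)*(4 - 25)/(-25)) = 614*(R + (⅙)*(-1/25)*(-21)) = 614*(R + 7/50) = 614*(7/50 + R) = 2149/25 + 614*R)
d(W(5, -20)) + 354701 = (2149/25 + 614*(8/(-1 - 10*5 + 5*(-20)))) + 354701 = (2149/25 + 614*(8/(-1 - 50 - 100))) + 354701 = (2149/25 + 614*(8/(-151))) + 354701 = (2149/25 + 614*(8*(-1/151))) + 354701 = (2149/25 + 614*(-8/151)) + 354701 = (2149/25 - 4912/151) + 354701 = 201699/3775 + 354701 = 1339197974/3775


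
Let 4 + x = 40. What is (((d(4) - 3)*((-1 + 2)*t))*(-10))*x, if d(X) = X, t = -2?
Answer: 720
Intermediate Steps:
x = 36 (x = -4 + 40 = 36)
(((d(4) - 3)*((-1 + 2)*t))*(-10))*x = (((4 - 3)*((-1 + 2)*(-2)))*(-10))*36 = ((1*(1*(-2)))*(-10))*36 = ((1*(-2))*(-10))*36 = -2*(-10)*36 = 20*36 = 720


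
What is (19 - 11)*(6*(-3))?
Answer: -144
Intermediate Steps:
(19 - 11)*(6*(-3)) = 8*(-18) = -144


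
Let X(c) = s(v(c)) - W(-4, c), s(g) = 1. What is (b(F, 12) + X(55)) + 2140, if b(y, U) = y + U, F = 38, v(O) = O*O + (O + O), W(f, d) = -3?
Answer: 2194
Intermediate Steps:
v(O) = O**2 + 2*O
X(c) = 4 (X(c) = 1 - 1*(-3) = 1 + 3 = 4)
b(y, U) = U + y
(b(F, 12) + X(55)) + 2140 = ((12 + 38) + 4) + 2140 = (50 + 4) + 2140 = 54 + 2140 = 2194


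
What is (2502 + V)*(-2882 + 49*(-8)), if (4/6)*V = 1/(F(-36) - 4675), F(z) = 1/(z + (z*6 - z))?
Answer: -8271832301172/1009801 ≈ -8.1915e+6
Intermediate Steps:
F(z) = 1/(6*z) (F(z) = 1/(z + (6*z - z)) = 1/(z + 5*z) = 1/(6*z))
V = -324/1009801 (V = 3/(2*((1/6)/(-36) - 4675)) = 3/(2*((1/6)*(-1/36) - 4675)) = 3/(2*(-1/216 - 4675)) = 3/(2*(-1009801/216)) = (3/2)*(-216/1009801) = -324/1009801 ≈ -0.00032086)
(2502 + V)*(-2882 + 49*(-8)) = (2502 - 324/1009801)*(-2882 + 49*(-8)) = 2526521778*(-2882 - 392)/1009801 = (2526521778/1009801)*(-3274) = -8271832301172/1009801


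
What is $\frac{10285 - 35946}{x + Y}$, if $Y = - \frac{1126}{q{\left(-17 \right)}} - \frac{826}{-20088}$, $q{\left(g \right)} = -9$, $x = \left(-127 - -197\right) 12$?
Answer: $- \frac{257739084}{9693989} \approx -26.588$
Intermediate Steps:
$x = 840$ ($x = \left(-127 + 197\right) 12 = 70 \cdot 12 = 840$)
$Y = \frac{1257029}{10044}$ ($Y = - \frac{1126}{-9} - \frac{826}{-20088} = \left(-1126\right) \left(- \frac{1}{9}\right) - - \frac{413}{10044} = \frac{1126}{9} + \frac{413}{10044} = \frac{1257029}{10044} \approx 125.15$)
$\frac{10285 - 35946}{x + Y} = \frac{10285 - 35946}{840 + \frac{1257029}{10044}} = - \frac{25661}{\frac{9693989}{10044}} = \left(-25661\right) \frac{10044}{9693989} = - \frac{257739084}{9693989}$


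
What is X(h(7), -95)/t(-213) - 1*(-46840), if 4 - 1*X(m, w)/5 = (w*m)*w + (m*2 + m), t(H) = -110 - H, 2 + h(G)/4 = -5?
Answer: 6088460/103 ≈ 59111.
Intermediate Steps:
h(G) = -28 (h(G) = -8 + 4*(-5) = -8 - 20 = -28)
X(m, w) = 20 - 15*m - 5*m*w² (X(m, w) = 20 - 5*((w*m)*w + (m*2 + m)) = 20 - 5*((m*w)*w + (2*m + m)) = 20 - 5*(m*w² + 3*m) = 20 - 5*(3*m + m*w²) = 20 + (-15*m - 5*m*w²) = 20 - 15*m - 5*m*w²)
X(h(7), -95)/t(-213) - 1*(-46840) = (20 - 15*(-28) - 5*(-28)*(-95)²)/(-110 - 1*(-213)) - 1*(-46840) = (20 + 420 - 5*(-28)*9025)/(-110 + 213) + 46840 = (20 + 420 + 1263500)/103 + 46840 = 1263940*(1/103) + 46840 = 1263940/103 + 46840 = 6088460/103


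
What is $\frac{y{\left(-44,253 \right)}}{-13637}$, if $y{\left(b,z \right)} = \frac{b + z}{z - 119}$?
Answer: $- \frac{209}{1827358} \approx -0.00011437$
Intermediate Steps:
$y{\left(b,z \right)} = \frac{b + z}{-119 + z}$
$\frac{y{\left(-44,253 \right)}}{-13637} = \frac{\frac{1}{-119 + 253} \left(-44 + 253\right)}{-13637} = \frac{1}{134} \cdot 209 \left(- \frac{1}{13637}\right) = \frac{209}{134} \left(- \frac{1}{13637}\right) = - \frac{209}{1827358}$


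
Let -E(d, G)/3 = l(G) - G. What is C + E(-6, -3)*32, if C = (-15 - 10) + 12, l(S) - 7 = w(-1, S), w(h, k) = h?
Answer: -877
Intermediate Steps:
l(S) = 6 (l(S) = 7 - 1 = 6)
E(d, G) = -18 + 3*G (E(d, G) = -3*(6 - G) = -18 + 3*G)
C = -13 (C = -25 + 12 = -13)
C + E(-6, -3)*32 = -13 + (-18 + 3*(-3))*32 = -13 + (-18 - 9)*32 = -13 - 27*32 = -13 - 864 = -877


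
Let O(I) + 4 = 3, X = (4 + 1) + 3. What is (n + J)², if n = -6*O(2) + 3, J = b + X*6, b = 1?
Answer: 3364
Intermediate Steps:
X = 8 (X = 5 + 3 = 8)
J = 49 (J = 1 + 8*6 = 1 + 48 = 49)
O(I) = -1 (O(I) = -4 + 3 = -1)
n = 9 (n = -6*(-1) + 3 = 6 + 3 = 9)
(n + J)² = (9 + 49)² = 58² = 3364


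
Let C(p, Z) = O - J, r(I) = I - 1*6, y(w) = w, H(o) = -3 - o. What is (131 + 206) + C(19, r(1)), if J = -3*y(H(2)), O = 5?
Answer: 327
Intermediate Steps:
r(I) = -6 + I (r(I) = I - 6 = -6 + I)
J = 15 (J = -3*(-3 - 1*2) = -3*(-3 - 2) = -3*(-5) = 15)
C(p, Z) = -10 (C(p, Z) = 5 - 1*15 = 5 - 15 = -10)
(131 + 206) + C(19, r(1)) = (131 + 206) - 10 = 337 - 10 = 327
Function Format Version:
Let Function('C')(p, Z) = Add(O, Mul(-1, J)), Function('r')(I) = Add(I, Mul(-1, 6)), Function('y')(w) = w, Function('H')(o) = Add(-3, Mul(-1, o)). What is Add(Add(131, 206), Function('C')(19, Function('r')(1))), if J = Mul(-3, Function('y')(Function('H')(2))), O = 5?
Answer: 327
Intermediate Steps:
Function('r')(I) = Add(-6, I) (Function('r')(I) = Add(I, -6) = Add(-6, I))
J = 15 (J = Mul(-3, Add(-3, Mul(-1, 2))) = Mul(-3, Add(-3, -2)) = Mul(-3, -5) = 15)
Function('C')(p, Z) = -10 (Function('C')(p, Z) = Add(5, Mul(-1, 15)) = Add(5, -15) = -10)
Add(Add(131, 206), Function('C')(19, Function('r')(1))) = Add(Add(131, 206), -10) = Add(337, -10) = 327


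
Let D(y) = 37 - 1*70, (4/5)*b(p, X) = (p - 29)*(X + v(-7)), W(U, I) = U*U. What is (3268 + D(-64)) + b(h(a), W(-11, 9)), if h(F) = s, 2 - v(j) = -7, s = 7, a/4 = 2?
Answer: -340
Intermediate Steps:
a = 8 (a = 4*2 = 8)
v(j) = 9 (v(j) = 2 - 1*(-7) = 2 + 7 = 9)
h(F) = 7
W(U, I) = U²
b(p, X) = 5*(-29 + p)*(9 + X)/4 (b(p, X) = 5*((p - 29)*(X + 9))/4 = 5*((-29 + p)*(9 + X))/4 = 5*(-29 + p)*(9 + X)/4)
D(y) = -33 (D(y) = 37 - 70 = -33)
(3268 + D(-64)) + b(h(a), W(-11, 9)) = (3268 - 33) + (-1305/4 - 145/4*(-11)² + (45/4)*7 + (5/4)*(-11)²*7) = 3235 + (-1305/4 - 145/4*121 + 315/4 + (5/4)*121*7) = 3235 + (-1305/4 - 17545/4 + 315/4 + 4235/4) = 3235 - 3575 = -340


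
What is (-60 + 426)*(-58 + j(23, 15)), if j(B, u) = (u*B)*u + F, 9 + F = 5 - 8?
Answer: 1868430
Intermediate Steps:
F = -12 (F = -9 + (5 - 8) = -9 - 3 = -12)
j(B, u) = -12 + B*u**2 (j(B, u) = (u*B)*u - 12 = (B*u)*u - 12 = B*u**2 - 12 = -12 + B*u**2)
(-60 + 426)*(-58 + j(23, 15)) = (-60 + 426)*(-58 + (-12 + 23*15**2)) = 366*(-58 + (-12 + 23*225)) = 366*(-58 + (-12 + 5175)) = 366*(-58 + 5163) = 366*5105 = 1868430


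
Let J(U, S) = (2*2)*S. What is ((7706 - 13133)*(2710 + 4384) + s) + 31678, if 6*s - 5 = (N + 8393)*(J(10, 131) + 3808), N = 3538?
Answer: -179119663/6 ≈ -2.9853e+7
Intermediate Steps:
J(U, S) = 4*S
s = 51685097/6 (s = 5/6 + ((3538 + 8393)*(4*131 + 3808))/6 = 5/6 + (11931*(524 + 3808))/6 = 5/6 + (11931*4332)/6 = 5/6 + (1/6)*51685092 = 5/6 + 8614182 = 51685097/6 ≈ 8.6142e+6)
((7706 - 13133)*(2710 + 4384) + s) + 31678 = ((7706 - 13133)*(2710 + 4384) + 51685097/6) + 31678 = (-5427*7094 + 51685097/6) + 31678 = (-38499138 + 51685097/6) + 31678 = -179309731/6 + 31678 = -179119663/6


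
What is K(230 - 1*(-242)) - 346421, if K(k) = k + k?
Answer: -345477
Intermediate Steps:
K(k) = 2*k
K(230 - 1*(-242)) - 346421 = 2*(230 - 1*(-242)) - 346421 = 2*(230 + 242) - 346421 = 2*472 - 346421 = 944 - 346421 = -345477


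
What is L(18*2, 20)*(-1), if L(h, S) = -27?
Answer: 27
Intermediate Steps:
L(18*2, 20)*(-1) = -27*(-1) = 27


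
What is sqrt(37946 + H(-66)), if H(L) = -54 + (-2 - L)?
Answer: 2*sqrt(9489) ≈ 194.82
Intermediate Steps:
H(L) = -56 - L
sqrt(37946 + H(-66)) = sqrt(37946 + (-56 - 1*(-66))) = sqrt(37946 + (-56 + 66)) = sqrt(37946 + 10) = sqrt(37956) = 2*sqrt(9489)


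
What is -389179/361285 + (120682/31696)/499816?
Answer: -3082697737284087/2861768821378880 ≈ -1.0772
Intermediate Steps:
-389179/361285 + (120682/31696)/499816 = -389179*1/361285 + (120682*(1/31696))*(1/499816) = -389179/361285 + (60341/15848)*(1/499816) = -389179/361285 + 60341/7921083968 = -3082697737284087/2861768821378880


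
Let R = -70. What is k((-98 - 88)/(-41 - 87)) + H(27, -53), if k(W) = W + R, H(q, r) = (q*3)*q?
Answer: 135581/64 ≈ 2118.5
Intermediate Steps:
H(q, r) = 3*q² (H(q, r) = (3*q)*q = 3*q²)
k(W) = -70 + W (k(W) = W - 70 = -70 + W)
k((-98 - 88)/(-41 - 87)) + H(27, -53) = (-70 + (-98 - 88)/(-41 - 87)) + 3*27² = (-70 - 186/(-128)) + 3*729 = (-70 - 186*(-1/128)) + 2187 = (-70 + 93/64) + 2187 = -4387/64 + 2187 = 135581/64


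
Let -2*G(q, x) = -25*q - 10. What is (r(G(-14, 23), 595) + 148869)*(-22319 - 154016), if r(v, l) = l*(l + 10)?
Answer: -89727006740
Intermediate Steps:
G(q, x) = 5 + 25*q/2 (G(q, x) = -(-25*q - 10)/2 = -(-10 - 25*q)/2 = 5 + 25*q/2)
r(v, l) = l*(10 + l)
(r(G(-14, 23), 595) + 148869)*(-22319 - 154016) = (595*(10 + 595) + 148869)*(-22319 - 154016) = (595*605 + 148869)*(-176335) = (359975 + 148869)*(-176335) = 508844*(-176335) = -89727006740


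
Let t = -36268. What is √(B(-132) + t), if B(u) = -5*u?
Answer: 2*I*√8902 ≈ 188.7*I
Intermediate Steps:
√(B(-132) + t) = √(-5*(-132) - 36268) = √(660 - 36268) = √(-35608) = 2*I*√8902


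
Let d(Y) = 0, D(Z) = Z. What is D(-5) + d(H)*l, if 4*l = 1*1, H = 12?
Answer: -5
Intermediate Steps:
l = ¼ (l = (1*1)/4 = (¼)*1 = ¼ ≈ 0.25000)
D(-5) + d(H)*l = -5 + 0*(¼) = -5 + 0 = -5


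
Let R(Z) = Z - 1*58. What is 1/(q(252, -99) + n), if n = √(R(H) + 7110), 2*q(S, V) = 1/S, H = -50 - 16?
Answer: -504/1774555775 + 254016*√6986/1774555775 ≈ 0.011964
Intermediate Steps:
H = -66
R(Z) = -58 + Z (R(Z) = Z - 58 = -58 + Z)
q(S, V) = 1/(2*S)
n = √6986 (n = √((-58 - 66) + 7110) = √(-124 + 7110) = √6986 ≈ 83.582)
1/(q(252, -99) + n) = 1/((½)/252 + √6986) = 1/((½)*(1/252) + √6986) = 1/(1/504 + √6986)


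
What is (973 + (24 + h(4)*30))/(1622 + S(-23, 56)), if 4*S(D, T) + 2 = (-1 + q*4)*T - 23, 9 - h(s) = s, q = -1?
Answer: 4588/6183 ≈ 0.74203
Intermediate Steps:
h(s) = 9 - s
S(D, T) = -25/4 - 5*T/4 (S(D, T) = -1/2 + ((-1 - 1*4)*T - 23)/4 = -1/2 + ((-1 - 4)*T - 23)/4 = -1/2 + (-5*T - 23)/4 = -1/2 + (-23 - 5*T)/4 = -1/2 + (-23/4 - 5*T/4) = -25/4 - 5*T/4)
(973 + (24 + h(4)*30))/(1622 + S(-23, 56)) = (973 + (24 + (9 - 1*4)*30))/(1622 + (-25/4 - 5/4*56)) = (973 + (24 + (9 - 4)*30))/(1622 + (-25/4 - 70)) = (973 + (24 + 5*30))/(1622 - 305/4) = (973 + (24 + 150))/(6183/4) = (973 + 174)*(4/6183) = 1147*(4/6183) = 4588/6183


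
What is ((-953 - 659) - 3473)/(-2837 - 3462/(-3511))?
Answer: 3570687/1991449 ≈ 1.7930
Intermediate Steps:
((-953 - 659) - 3473)/(-2837 - 3462/(-3511)) = (-1612 - 3473)/(-2837 - 3462*(-1/3511)) = -5085/(-2837 + 3462/3511) = -5085/(-9957245/3511) = -5085*(-3511/9957245) = 3570687/1991449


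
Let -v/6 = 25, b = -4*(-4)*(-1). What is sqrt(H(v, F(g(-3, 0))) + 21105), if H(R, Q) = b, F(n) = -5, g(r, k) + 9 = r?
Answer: sqrt(21089) ≈ 145.22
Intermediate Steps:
g(r, k) = -9 + r
b = -16 (b = 16*(-1) = -16)
v = -150 (v = -6*25 = -150)
H(R, Q) = -16
sqrt(H(v, F(g(-3, 0))) + 21105) = sqrt(-16 + 21105) = sqrt(21089)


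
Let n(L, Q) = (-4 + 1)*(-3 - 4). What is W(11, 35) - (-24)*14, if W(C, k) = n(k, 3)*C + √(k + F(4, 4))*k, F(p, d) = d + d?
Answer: 567 + 35*√43 ≈ 796.51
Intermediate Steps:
F(p, d) = 2*d
n(L, Q) = 21 (n(L, Q) = -3*(-7) = 21)
W(C, k) = 21*C + k*√(8 + k) (W(C, k) = 21*C + √(k + 2*4)*k = 21*C + √(k + 8)*k = 21*C + √(8 + k)*k = 21*C + k*√(8 + k))
W(11, 35) - (-24)*14 = (21*11 + 35*√(8 + 35)) - (-24)*14 = (231 + 35*√43) - 1*(-336) = (231 + 35*√43) + 336 = 567 + 35*√43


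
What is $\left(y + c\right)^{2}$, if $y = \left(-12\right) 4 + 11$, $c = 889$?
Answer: $725904$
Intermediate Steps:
$y = -37$ ($y = -48 + 11 = -37$)
$\left(y + c\right)^{2} = \left(-37 + 889\right)^{2} = 852^{2} = 725904$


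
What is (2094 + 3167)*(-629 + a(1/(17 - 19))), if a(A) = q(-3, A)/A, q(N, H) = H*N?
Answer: -3324952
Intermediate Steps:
a(A) = -3 (a(A) = (A*(-3))/A = (-3*A)/A = -3)
(2094 + 3167)*(-629 + a(1/(17 - 19))) = (2094 + 3167)*(-629 - 3) = 5261*(-632) = -3324952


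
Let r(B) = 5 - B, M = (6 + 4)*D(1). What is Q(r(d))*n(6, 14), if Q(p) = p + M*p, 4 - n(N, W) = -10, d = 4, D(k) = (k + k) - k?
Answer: 154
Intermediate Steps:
D(k) = k (D(k) = 2*k - k = k)
n(N, W) = 14 (n(N, W) = 4 - 1*(-10) = 4 + 10 = 14)
M = 10 (M = (6 + 4)*1 = 10*1 = 10)
Q(p) = 11*p (Q(p) = p + 10*p = 11*p)
Q(r(d))*n(6, 14) = (11*(5 - 1*4))*14 = (11*(5 - 4))*14 = (11*1)*14 = 11*14 = 154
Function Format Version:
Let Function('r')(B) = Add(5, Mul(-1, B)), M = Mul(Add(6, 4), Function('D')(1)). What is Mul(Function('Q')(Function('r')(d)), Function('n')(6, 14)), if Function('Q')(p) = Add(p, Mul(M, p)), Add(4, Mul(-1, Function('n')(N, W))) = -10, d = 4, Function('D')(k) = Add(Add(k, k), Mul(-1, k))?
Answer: 154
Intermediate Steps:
Function('D')(k) = k (Function('D')(k) = Add(Mul(2, k), Mul(-1, k)) = k)
Function('n')(N, W) = 14 (Function('n')(N, W) = Add(4, Mul(-1, -10)) = Add(4, 10) = 14)
M = 10 (M = Mul(Add(6, 4), 1) = Mul(10, 1) = 10)
Function('Q')(p) = Mul(11, p) (Function('Q')(p) = Add(p, Mul(10, p)) = Mul(11, p))
Mul(Function('Q')(Function('r')(d)), Function('n')(6, 14)) = Mul(Mul(11, Add(5, Mul(-1, 4))), 14) = Mul(Mul(11, Add(5, -4)), 14) = Mul(Mul(11, 1), 14) = Mul(11, 14) = 154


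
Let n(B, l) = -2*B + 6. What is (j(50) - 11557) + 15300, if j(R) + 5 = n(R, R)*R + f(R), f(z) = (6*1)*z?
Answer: -662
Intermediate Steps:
n(B, l) = 6 - 2*B
f(z) = 6*z
j(R) = -5 + 6*R + R*(6 - 2*R) (j(R) = -5 + ((6 - 2*R)*R + 6*R) = -5 + (R*(6 - 2*R) + 6*R) = -5 + (6*R + R*(6 - 2*R)) = -5 + 6*R + R*(6 - 2*R))
(j(50) - 11557) + 15300 = ((-5 - 2*50² + 12*50) - 11557) + 15300 = ((-5 - 2*2500 + 600) - 11557) + 15300 = ((-5 - 5000 + 600) - 11557) + 15300 = (-4405 - 11557) + 15300 = -15962 + 15300 = -662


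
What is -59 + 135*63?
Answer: 8446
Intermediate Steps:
-59 + 135*63 = -59 + 8505 = 8446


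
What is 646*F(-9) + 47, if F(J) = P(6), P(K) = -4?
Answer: -2537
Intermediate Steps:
F(J) = -4
646*F(-9) + 47 = 646*(-4) + 47 = -2584 + 47 = -2537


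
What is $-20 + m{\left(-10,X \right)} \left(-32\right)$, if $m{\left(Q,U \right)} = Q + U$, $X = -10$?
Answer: $620$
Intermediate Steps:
$-20 + m{\left(-10,X \right)} \left(-32\right) = -20 + \left(-10 - 10\right) \left(-32\right) = -20 - -640 = -20 + 640 = 620$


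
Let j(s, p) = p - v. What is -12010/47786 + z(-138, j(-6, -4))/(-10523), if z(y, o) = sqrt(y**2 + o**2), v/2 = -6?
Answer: -6005/23893 - 2*sqrt(4777)/10523 ≈ -0.26446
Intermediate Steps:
v = -12 (v = 2*(-6) = -12)
j(s, p) = 12 + p (j(s, p) = p - 1*(-12) = p + 12 = 12 + p)
z(y, o) = sqrt(o**2 + y**2)
-12010/47786 + z(-138, j(-6, -4))/(-10523) = -12010/47786 + sqrt((12 - 4)**2 + (-138)**2)/(-10523) = -12010*1/47786 + sqrt(8**2 + 19044)*(-1/10523) = -6005/23893 + sqrt(64 + 19044)*(-1/10523) = -6005/23893 + sqrt(19108)*(-1/10523) = -6005/23893 + (2*sqrt(4777))*(-1/10523) = -6005/23893 - 2*sqrt(4777)/10523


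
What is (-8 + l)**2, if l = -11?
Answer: 361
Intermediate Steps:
(-8 + l)**2 = (-8 - 11)**2 = (-19)**2 = 361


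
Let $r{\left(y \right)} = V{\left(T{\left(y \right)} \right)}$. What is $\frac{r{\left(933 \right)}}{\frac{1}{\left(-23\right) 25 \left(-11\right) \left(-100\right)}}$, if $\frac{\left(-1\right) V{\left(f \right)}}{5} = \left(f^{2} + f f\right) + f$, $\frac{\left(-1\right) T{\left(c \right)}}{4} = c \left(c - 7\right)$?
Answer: $75538039758248100000$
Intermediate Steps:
$T{\left(c \right)} = - 4 c \left(-7 + c\right)$ ($T{\left(c \right)} = - 4 c \left(c - 7\right) = - 4 c \left(-7 + c\right)$)
$V{\left(f \right)} = - 10 f^{2} - 5 f$ ($V{\left(f \right)} = - 5 \left(\left(f^{2} + f f\right) + f\right) = - 5 \left(\left(f^{2} + f^{2}\right) + f\right) = - 5 \left(2 f^{2} + f\right) = - 5 \left(f + 2 f^{2}\right) = - 10 f^{2} - 5 f$)
$r{\left(y \right)} = - 20 y \left(1 + 8 y \left(7 - y\right)\right) \left(7 - y\right)$ ($r{\left(y \right)} = - 5 \cdot 4 y \left(7 - y\right) \left(1 + 2 \cdot 4 y \left(7 - y\right)\right) = - 5 \cdot 4 y \left(7 - y\right) \left(1 + 8 y \left(7 - y\right)\right) = - 20 y \left(1 + 8 y \left(7 - y\right)\right) \left(7 - y\right)$)
$\frac{r{\left(933 \right)}}{\frac{1}{\left(-23\right) 25 \left(-11\right) \left(-100\right)}} = \frac{20 \cdot 933 \left(1 - 7464 \left(-7 + 933\right)\right) \left(-7 + 933\right)}{\frac{1}{\left(-23\right) 25 \left(-11\right) \left(-100\right)}} = \frac{20 \cdot 933 \left(1 - 7464 \cdot 926\right) 926}{\frac{1}{\left(-575\right) \left(-11\right) \left(-100\right)}} = \frac{20 \cdot 933 \left(1 - 6911664\right) 926}{\frac{1}{6325 \left(-100\right)}} = \frac{20 \cdot 933 \left(-6911663\right) 926}{\frac{1}{-632500}} = - \frac{119427730843080}{- \frac{1}{632500}} = \left(-119427730843080\right) \left(-632500\right) = 75538039758248100000$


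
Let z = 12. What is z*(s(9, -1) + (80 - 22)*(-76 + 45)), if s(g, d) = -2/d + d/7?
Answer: -150876/7 ≈ -21554.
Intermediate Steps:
s(g, d) = -2/d + d/7 (s(g, d) = -2/d + d*(⅐) = -2/d + d/7)
z*(s(9, -1) + (80 - 22)*(-76 + 45)) = 12*((-2/(-1) + (⅐)*(-1)) + (80 - 22)*(-76 + 45)) = 12*((-2*(-1) - ⅐) + 58*(-31)) = 12*((2 - ⅐) - 1798) = 12*(13/7 - 1798) = 12*(-12573/7) = -150876/7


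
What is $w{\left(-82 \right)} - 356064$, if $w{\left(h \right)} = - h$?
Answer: $-355982$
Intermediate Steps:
$w{\left(-82 \right)} - 356064 = \left(-1\right) \left(-82\right) - 356064 = 82 - 356064 = -355982$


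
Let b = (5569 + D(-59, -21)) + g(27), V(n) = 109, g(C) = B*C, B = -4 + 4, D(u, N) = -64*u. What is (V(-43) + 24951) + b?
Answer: 34405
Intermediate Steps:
B = 0
g(C) = 0 (g(C) = 0*C = 0)
b = 9345 (b = (5569 - 64*(-59)) + 0 = (5569 + 3776) + 0 = 9345 + 0 = 9345)
(V(-43) + 24951) + b = (109 + 24951) + 9345 = 25060 + 9345 = 34405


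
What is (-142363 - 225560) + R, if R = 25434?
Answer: -342489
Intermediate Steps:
(-142363 - 225560) + R = (-142363 - 225560) + 25434 = -367923 + 25434 = -342489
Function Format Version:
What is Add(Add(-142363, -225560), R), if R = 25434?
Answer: -342489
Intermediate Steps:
Add(Add(-142363, -225560), R) = Add(Add(-142363, -225560), 25434) = Add(-367923, 25434) = -342489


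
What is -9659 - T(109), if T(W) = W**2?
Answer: -21540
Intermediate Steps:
-9659 - T(109) = -9659 - 1*109**2 = -9659 - 1*11881 = -9659 - 11881 = -21540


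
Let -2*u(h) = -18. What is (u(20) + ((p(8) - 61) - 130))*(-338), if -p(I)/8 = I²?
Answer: 234572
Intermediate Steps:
p(I) = -8*I²
u(h) = 9 (u(h) = -½*(-18) = 9)
(u(20) + ((p(8) - 61) - 130))*(-338) = (9 + ((-8*8² - 61) - 130))*(-338) = (9 + ((-8*64 - 61) - 130))*(-338) = (9 + ((-512 - 61) - 130))*(-338) = (9 + (-573 - 130))*(-338) = (9 - 703)*(-338) = -694*(-338) = 234572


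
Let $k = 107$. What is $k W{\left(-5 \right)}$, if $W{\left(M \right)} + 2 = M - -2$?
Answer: $-535$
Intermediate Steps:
$W{\left(M \right)} = M$ ($W{\left(M \right)} = -2 + \left(M - -2\right) = -2 + \left(M + 2\right) = -2 + \left(2 + M\right) = M$)
$k W{\left(-5 \right)} = 107 \left(-5\right) = -535$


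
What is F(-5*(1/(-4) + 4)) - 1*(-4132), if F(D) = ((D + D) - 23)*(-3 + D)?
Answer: 43583/8 ≈ 5447.9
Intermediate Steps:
F(D) = (-23 + 2*D)*(-3 + D) (F(D) = (2*D - 23)*(-3 + D) = (-23 + 2*D)*(-3 + D))
F(-5*(1/(-4) + 4)) - 1*(-4132) = (69 - (-145)*(1/(-4) + 4) + 2*(-5*(1/(-4) + 4))²) - 1*(-4132) = (69 - (-145)*(-¼ + 4) + 2*(-5*(-¼ + 4))²) + 4132 = (69 - (-145)*15/4 + 2*(-5*15/4)²) + 4132 = (69 - 29*(-75/4) + 2*(-75/4)²) + 4132 = (69 + 2175/4 + 2*(5625/16)) + 4132 = (69 + 2175/4 + 5625/8) + 4132 = 10527/8 + 4132 = 43583/8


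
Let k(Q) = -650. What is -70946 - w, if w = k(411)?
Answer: -70296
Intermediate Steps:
w = -650
-70946 - w = -70946 - 1*(-650) = -70946 + 650 = -70296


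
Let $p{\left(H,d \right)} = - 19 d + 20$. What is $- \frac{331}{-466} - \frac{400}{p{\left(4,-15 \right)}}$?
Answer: $- \frac{17089}{28426} \approx -0.60118$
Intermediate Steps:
$p{\left(H,d \right)} = 20 - 19 d$
$- \frac{331}{-466} - \frac{400}{p{\left(4,-15 \right)}} = - \frac{331}{-466} - \frac{400}{20 - -285} = \left(-331\right) \left(- \frac{1}{466}\right) - \frac{400}{20 + 285} = \frac{331}{466} - \frac{400}{305} = \frac{331}{466} - \frac{80}{61} = - \frac{17089}{28426}$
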